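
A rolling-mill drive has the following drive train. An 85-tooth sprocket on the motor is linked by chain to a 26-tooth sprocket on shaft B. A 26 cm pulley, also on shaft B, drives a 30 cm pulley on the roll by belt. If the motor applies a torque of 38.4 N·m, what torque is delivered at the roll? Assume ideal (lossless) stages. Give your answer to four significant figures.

13.55 N·m

After the chain (26/85): 38.4 × 0.30588 = 11.746 N·m
After the belt (30/26): 11.746 × 1.1538 = 13.553 N·m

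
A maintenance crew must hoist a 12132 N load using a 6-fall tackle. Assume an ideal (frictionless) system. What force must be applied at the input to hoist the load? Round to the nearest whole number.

2022 N

Block-and-tackle MA = number of supporting rope parts = 6.
Effort = load / MA = 12132 / 6 = 2022 N.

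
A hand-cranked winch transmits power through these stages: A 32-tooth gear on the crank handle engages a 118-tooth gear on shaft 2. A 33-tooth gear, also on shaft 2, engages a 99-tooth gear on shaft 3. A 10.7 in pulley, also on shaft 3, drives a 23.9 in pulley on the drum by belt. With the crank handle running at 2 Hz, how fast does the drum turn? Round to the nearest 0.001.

0.081 Hz

Gear mesh: ratio = 118/32 = 3.6875, so shaft 2 turns at 2 / 3.6875 = 0.54237 Hz.
Gear mesh: ratio = 99/33 = 3, so shaft 3 turns at 0.54237 / 3 = 0.18079 Hz.
Belt: ratio = 23.9/10.7 = 2.2336, so the drum turns at 0.18079 / 2.2336 = 0.08094 Hz.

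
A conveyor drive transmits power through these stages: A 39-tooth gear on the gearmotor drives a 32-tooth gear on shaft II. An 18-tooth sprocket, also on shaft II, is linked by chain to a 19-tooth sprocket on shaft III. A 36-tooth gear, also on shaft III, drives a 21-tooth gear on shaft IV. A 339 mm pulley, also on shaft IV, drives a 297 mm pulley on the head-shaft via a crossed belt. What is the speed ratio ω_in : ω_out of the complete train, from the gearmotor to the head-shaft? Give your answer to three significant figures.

0.443

Each stage contributes driven/driver: gear mesh 32/39 = 0.82051, chain 19/18 = 1.0556, gear mesh 21/36 = 0.58333, belt 297/339 = 0.87611.
Overall: 0.82051 × 1.0556 × 0.58333 × 0.87611 = 0.44263.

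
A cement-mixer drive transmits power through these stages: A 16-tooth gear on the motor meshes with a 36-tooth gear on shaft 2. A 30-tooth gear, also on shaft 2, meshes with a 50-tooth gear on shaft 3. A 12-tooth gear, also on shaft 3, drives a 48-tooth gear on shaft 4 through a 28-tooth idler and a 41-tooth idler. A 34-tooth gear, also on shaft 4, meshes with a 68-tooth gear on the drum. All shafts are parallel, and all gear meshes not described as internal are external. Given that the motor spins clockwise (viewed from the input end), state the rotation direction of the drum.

clockwise

the motor → shaft 2: external mesh, 1 reversal → CCW.
shaft 2 → shaft 3: external mesh, 1 reversal → CW.
shaft 3 → shaft 4: driver → idler → idler → driven is 3 external meshes, 3 reversals → CCW.
shaft 4 → the drum: external mesh, 1 reversal → CW.
6 reversals in total — an even number — so the drum turns the same way as the motor.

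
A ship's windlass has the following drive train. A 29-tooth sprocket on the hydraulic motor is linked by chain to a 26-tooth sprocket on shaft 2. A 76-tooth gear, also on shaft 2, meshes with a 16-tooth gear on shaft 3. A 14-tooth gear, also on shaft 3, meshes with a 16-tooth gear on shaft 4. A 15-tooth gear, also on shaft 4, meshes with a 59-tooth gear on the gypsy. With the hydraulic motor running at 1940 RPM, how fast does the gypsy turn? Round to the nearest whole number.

2286 RPM

the hydraulic motor → shaft 2 (chain, 26/29): 1940 ÷ 0.89655 = 2163.8 RPM
shaft 2 → shaft 3 (gear mesh, 16/76): 2163.8 ÷ 0.21053 = 10278 RPM
shaft 3 → shaft 4 (gear mesh, 16/14): 10278 ÷ 1.1429 = 8993.5 RPM
shaft 4 → the gypsy (gear mesh, 59/15): 8993.5 ÷ 3.9333 = 2286.5 RPM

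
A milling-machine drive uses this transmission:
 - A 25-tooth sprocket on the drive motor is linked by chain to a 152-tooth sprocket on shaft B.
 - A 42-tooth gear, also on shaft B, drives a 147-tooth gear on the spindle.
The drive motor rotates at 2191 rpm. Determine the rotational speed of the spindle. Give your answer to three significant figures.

Chain: ratio = 152/25 = 6.08, so shaft B turns at 2191 / 6.08 = 360.36 rpm.
Gear mesh: ratio = 147/42 = 3.5, so the spindle turns at 360.36 / 3.5 = 102.96 rpm.

103 rpm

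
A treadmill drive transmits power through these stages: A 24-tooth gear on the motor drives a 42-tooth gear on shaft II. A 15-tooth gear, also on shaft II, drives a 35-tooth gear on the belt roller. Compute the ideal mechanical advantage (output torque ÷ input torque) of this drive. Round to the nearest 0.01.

4.08

Each stage contributes driven/driver: gear mesh 42/24 = 1.75, gear mesh 35/15 = 2.3333.
Overall: 1.75 × 2.3333 = 4.0833.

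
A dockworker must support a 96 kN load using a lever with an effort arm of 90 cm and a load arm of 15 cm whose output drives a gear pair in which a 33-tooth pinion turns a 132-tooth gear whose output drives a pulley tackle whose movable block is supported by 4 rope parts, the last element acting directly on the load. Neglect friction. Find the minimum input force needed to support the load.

Lever MA = effort arm / load arm = 90/15 = 6.
Gear pair MA = 132/33 = 4.
Block-and-tackle MA = number of supporting rope parts = 4.
Combined ideal MA = 6 × 4 × 4 = 96.
Effort = load / MA = 96 / 96 = 1 kN.

1 kN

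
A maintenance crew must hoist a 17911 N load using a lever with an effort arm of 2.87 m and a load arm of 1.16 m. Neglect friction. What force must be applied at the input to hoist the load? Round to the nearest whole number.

Lever MA = effort arm / load arm = 2.87/1.16 = 2.4741.
Effort = load / MA = 17911 / 2.4741 = 7239.3 N.

7239 N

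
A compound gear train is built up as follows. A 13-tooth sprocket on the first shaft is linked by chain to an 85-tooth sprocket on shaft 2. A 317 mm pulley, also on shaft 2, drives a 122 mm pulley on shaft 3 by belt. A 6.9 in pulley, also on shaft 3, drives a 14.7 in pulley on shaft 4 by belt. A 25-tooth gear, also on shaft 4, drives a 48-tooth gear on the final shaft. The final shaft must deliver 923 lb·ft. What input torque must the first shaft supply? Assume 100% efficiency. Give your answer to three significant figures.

89.7 lb·ft

Overall ratio R = 6.5385 × 0.38486 × 2.1304 × 1.92 = 10.293.
Input torque = output torque / R = 923 / 10.293 = 89.672 lb·ft.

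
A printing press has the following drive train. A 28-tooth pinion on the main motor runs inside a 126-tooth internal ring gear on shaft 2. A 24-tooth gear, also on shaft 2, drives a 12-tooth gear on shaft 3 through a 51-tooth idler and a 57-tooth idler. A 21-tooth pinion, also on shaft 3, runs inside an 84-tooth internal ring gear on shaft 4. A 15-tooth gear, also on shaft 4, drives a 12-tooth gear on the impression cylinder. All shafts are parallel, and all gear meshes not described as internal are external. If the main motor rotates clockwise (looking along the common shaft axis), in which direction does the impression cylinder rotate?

clockwise

the main motor → shaft 2: internal mesh, same direction → CW.
shaft 2 → shaft 3: driver → idler → idler → driven is 3 external meshes, 3 reversals → CCW.
shaft 3 → shaft 4: internal mesh, same direction → CCW.
shaft 4 → the impression cylinder: external mesh, 1 reversal → CW.
4 reversals in total — an even number — so the impression cylinder turns the same way as the main motor.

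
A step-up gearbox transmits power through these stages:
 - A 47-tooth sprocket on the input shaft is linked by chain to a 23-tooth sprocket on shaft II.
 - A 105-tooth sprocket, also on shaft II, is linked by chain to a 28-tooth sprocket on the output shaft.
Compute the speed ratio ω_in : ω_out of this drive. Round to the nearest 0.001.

Each stage contributes driven/driver: chain 23/47 = 0.48936, chain 28/105 = 0.26667.
Overall: 0.48936 × 0.26667 = 0.1305.

0.130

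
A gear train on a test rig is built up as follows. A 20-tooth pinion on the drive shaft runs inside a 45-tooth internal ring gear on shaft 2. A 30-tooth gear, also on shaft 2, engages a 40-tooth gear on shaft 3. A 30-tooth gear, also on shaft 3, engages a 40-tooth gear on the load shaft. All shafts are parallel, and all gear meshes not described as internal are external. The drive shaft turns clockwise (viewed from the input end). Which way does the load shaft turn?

clockwise

the drive shaft → shaft 2: internal mesh, same direction → CW.
shaft 2 → shaft 3: external mesh, 1 reversal → CCW.
shaft 3 → the load shaft: external mesh, 1 reversal → CW.
2 reversals in total — an even number — so the load shaft turns the same way as the drive shaft.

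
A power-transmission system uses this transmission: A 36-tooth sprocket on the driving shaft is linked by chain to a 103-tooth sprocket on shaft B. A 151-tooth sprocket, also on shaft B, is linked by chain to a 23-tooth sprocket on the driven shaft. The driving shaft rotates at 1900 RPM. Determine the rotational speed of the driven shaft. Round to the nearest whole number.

4360 RPM

the driving shaft → shaft B (chain, 103/36): 1900 ÷ 2.8611 = 664.08 RPM
shaft B → the driven shaft (chain, 23/151): 664.08 ÷ 0.15232 = 4359.8 RPM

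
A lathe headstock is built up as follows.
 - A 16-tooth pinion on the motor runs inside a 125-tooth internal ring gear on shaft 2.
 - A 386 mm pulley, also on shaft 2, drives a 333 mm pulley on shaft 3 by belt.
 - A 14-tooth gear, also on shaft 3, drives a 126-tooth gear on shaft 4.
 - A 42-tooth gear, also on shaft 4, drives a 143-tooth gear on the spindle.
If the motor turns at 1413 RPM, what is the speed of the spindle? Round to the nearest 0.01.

the motor → shaft 2 (internal gear, 125/16): 1413 ÷ 7.8125 = 180.86 RPM
shaft 2 → shaft 3 (belt, 333/386): 180.86 ÷ 0.86269 = 209.65 RPM
shaft 3 → shaft 4 (gear mesh, 126/14): 209.65 ÷ 9 = 23.294 RPM
shaft 4 → the spindle (gear mesh, 143/42): 23.294 ÷ 3.4048 = 6.8417 RPM

6.84 RPM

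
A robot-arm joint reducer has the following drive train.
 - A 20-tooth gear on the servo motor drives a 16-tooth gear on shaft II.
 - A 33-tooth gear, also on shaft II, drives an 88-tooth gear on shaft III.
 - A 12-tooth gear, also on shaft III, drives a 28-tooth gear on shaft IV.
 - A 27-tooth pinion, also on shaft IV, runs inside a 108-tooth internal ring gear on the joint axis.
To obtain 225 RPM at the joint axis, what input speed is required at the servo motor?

Overall ratio R = 0.8 × 2.6667 × 2.3333 × 4 = 19.911.
Required input speed = output speed × R = 225 × 19.911 = 4480 RPM.

4480 RPM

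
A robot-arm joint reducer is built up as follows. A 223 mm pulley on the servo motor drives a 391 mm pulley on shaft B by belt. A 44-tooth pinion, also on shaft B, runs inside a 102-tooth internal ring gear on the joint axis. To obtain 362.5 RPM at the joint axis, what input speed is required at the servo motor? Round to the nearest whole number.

1473 RPM

Overall ratio R = 1.7534 × 2.3182 = 4.0646.
Required input speed = output speed × R = 362.5 × 4.0646 = 1473.4 RPM.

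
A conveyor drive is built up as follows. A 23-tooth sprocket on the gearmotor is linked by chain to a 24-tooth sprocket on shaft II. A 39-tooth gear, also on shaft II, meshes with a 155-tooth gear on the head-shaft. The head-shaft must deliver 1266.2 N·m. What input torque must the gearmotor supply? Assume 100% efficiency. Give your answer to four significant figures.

Overall ratio R = 1.0435 × 3.9744 = 4.1472.
Input torque = output torque / R = 1266.2 / 4.1472 = 305.32 N·m.

305.3 N·m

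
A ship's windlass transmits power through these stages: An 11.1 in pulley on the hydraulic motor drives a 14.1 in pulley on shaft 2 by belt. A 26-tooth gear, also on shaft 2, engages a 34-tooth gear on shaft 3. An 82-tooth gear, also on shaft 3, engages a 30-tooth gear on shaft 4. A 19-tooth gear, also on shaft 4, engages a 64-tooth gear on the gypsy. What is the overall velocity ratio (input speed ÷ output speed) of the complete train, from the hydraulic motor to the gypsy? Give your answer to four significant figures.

2.047

Each stage contributes driven/driver: belt 14.1/11.1 = 1.2703, gear mesh 34/26 = 1.3077, gear mesh 30/82 = 0.36585, gear mesh 64/19 = 3.3684.
Overall: 1.2703 × 1.3077 × 0.36585 × 3.3684 = 2.0471.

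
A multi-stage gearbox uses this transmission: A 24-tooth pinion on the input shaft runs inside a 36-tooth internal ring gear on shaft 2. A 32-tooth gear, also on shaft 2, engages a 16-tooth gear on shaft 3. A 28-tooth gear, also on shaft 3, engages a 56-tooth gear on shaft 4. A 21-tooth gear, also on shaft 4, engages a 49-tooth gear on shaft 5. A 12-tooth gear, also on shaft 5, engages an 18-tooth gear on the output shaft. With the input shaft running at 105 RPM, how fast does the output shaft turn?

internal gear 36/24 = 1.5 → 105/1.5 = 70 RPM
gear mesh 16/32 = 0.5 → 70/0.5 = 140 RPM
gear mesh 56/28 = 2 → 140/2 = 70 RPM
gear mesh 49/21 = 2.3333 → 70/2.3333 = 30 RPM
gear mesh 18/12 = 1.5 → 30/1.5 = 20 RPM

20 RPM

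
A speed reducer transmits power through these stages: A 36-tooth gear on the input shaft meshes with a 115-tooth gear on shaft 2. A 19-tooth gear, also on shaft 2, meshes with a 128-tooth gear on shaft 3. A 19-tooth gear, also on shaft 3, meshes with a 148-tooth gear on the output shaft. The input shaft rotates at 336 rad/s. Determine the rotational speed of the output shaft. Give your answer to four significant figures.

gear mesh 115/36 = 3.1944 → 336/3.1944 = 105.18 rad/s
gear mesh 128/19 = 6.7368 → 105.18/6.7368 = 15.613 rad/s
gear mesh 148/19 = 7.7895 → 15.613/7.7895 = 2.0044 rad/s

2.004 rad/s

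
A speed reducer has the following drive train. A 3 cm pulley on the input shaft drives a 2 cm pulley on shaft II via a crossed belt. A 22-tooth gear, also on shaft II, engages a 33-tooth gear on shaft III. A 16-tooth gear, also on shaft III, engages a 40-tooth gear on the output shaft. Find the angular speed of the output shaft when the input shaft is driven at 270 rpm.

108 rpm

the input shaft → shaft II (belt, 2/3): 270 ÷ 0.66667 = 405 rpm
shaft II → shaft III (gear mesh, 33/22): 405 ÷ 1.5 = 270 rpm
shaft III → the output shaft (gear mesh, 40/16): 270 ÷ 2.5 = 108 rpm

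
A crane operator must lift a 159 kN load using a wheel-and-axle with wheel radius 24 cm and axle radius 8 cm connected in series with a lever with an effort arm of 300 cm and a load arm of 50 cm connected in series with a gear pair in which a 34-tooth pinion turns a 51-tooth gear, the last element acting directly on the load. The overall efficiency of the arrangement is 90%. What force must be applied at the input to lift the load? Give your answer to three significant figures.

Wheel-and-axle MA = R/r = 24/8 = 3.
Lever MA = effort arm / load arm = 300/50 = 6.
Gear pair MA = 51/34 = 1.5.
Combined ideal MA = 3 × 6 × 1.5 = 27.
Actual MA = 27 × 0.90 = 24.3.
Effort = load / actual MA = 159 / 24.3 = 6.5432 kN.

6.54 kN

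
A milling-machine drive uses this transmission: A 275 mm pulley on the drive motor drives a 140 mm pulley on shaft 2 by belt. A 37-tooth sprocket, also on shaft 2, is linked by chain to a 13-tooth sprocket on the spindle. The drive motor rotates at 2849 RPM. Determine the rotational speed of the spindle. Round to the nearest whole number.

Belt: ratio = 140/275 = 0.50909, so shaft 2 turns at 2849 / 0.50909 = 5596.3 RPM.
Chain: ratio = 13/37 = 0.35135, so the spindle turns at 5596.3 / 0.35135 = 15928 RPM.

15928 RPM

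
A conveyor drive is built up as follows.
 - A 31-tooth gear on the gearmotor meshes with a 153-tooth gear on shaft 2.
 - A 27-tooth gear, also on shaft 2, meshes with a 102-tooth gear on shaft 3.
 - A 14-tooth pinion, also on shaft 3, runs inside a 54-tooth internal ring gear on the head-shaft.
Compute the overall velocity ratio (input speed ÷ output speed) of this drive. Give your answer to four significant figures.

71.92

Each stage contributes driven/driver: gear mesh 153/31 = 4.9355, gear mesh 102/27 = 3.7778, internal gear 54/14 = 3.8571.
Overall: 4.9355 × 3.7778 × 3.8571 = 71.917.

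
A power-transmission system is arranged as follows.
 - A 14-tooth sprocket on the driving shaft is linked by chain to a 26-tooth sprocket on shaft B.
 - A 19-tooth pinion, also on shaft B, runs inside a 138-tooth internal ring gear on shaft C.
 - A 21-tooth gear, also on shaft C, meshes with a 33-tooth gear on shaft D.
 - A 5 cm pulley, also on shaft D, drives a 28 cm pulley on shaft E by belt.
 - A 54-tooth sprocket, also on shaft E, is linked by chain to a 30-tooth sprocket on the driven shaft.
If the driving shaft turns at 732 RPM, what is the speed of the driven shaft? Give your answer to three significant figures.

Chain: ratio = 26/14 = 1.8571, so shaft B turns at 732 / 1.8571 = 394.15 RPM.
Internal gear: ratio = 138/19 = 7.2632, so shaft C turns at 394.15 / 7.2632 = 54.268 RPM.
Gear mesh: ratio = 33/21 = 1.5714, so shaft D turns at 54.268 / 1.5714 = 34.534 RPM.
Belt: ratio = 28/5 = 5.6, so shaft E turns at 34.534 / 5.6 = 6.1668 RPM.
Chain: ratio = 30/54 = 0.55556, so the driven shaft turns at 6.1668 / 0.55556 = 11.1 RPM.

11.1 RPM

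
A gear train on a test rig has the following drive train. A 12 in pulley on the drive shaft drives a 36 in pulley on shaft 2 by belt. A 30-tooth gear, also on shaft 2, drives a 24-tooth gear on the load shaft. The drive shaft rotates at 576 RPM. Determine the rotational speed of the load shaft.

240 RPM

Belt: ratio = 36/12 = 3, so shaft 2 turns at 576 / 3 = 192 RPM.
Gear mesh: ratio = 24/30 = 0.8, so the load shaft turns at 192 / 0.8 = 240 RPM.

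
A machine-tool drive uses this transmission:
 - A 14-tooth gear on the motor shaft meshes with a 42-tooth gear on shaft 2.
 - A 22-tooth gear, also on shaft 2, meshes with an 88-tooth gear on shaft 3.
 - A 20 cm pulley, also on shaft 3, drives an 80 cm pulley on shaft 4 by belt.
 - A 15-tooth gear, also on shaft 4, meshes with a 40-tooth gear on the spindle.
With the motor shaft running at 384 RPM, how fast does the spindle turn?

the motor shaft → shaft 2 (gear mesh, 42/14): 384 ÷ 3 = 128 RPM
shaft 2 → shaft 3 (gear mesh, 88/22): 128 ÷ 4 = 32 RPM
shaft 3 → shaft 4 (belt, 80/20): 32 ÷ 4 = 8 RPM
shaft 4 → the spindle (gear mesh, 40/15): 8 ÷ 2.6667 = 3 RPM

3 RPM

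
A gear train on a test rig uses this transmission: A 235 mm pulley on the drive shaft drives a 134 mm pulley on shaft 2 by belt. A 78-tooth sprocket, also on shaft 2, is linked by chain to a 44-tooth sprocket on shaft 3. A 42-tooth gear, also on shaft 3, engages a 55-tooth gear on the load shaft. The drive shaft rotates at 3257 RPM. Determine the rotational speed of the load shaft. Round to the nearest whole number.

7732 RPM

the drive shaft → shaft 2 (belt, 134/235): 3257 ÷ 0.57021 = 5711.9 RPM
shaft 2 → shaft 3 (chain, 44/78): 5711.9 ÷ 0.5641 = 10126 RPM
shaft 3 → the load shaft (gear mesh, 55/42): 10126 ÷ 1.3095 = 7732.3 RPM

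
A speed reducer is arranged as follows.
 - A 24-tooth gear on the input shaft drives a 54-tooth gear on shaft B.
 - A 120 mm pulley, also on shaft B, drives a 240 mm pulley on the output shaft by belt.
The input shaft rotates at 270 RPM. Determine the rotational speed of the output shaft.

gear mesh 54/24 = 2.25 → 270/2.25 = 120 RPM
belt 240/120 = 2 → 120/2 = 60 RPM

60 RPM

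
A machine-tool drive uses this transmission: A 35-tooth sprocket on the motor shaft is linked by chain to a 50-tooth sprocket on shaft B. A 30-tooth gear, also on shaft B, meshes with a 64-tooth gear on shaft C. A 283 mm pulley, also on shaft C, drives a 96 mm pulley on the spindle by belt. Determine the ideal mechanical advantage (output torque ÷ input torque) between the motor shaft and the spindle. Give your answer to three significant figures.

1.03

Each stage contributes driven/driver: chain 50/35 = 1.4286, gear mesh 64/30 = 2.1333, belt 96/283 = 0.33922.
Overall: 1.4286 × 2.1333 × 0.33922 = 1.0338.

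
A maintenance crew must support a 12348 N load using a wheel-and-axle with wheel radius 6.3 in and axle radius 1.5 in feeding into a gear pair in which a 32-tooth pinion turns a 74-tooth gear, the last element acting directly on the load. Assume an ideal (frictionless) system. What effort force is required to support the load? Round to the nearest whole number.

1271 N

Wheel-and-axle MA = R/r = 6.3/1.5 = 4.2.
Gear pair MA = 74/32 = 2.3125.
Combined ideal MA = 4.2 × 2.3125 = 9.7125.
Effort = load / MA = 12348 / 9.7125 = 1271.4 N.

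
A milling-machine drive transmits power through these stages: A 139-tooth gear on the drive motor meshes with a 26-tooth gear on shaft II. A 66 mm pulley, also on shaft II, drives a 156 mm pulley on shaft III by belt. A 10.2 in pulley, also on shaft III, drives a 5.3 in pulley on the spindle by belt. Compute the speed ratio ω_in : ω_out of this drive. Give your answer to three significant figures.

Each stage contributes driven/driver: gear mesh 26/139 = 0.18705, belt 156/66 = 2.3636, belt 5.3/10.2 = 0.51961.
Overall: 0.18705 × 2.3636 × 0.51961 = 0.22973.

0.230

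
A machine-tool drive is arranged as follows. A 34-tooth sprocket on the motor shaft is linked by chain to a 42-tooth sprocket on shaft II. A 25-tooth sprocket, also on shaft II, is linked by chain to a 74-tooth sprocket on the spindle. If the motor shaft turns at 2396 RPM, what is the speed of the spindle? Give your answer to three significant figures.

655 RPM

the motor shaft → shaft II (chain, 42/34): 2396 ÷ 1.2353 = 1939.6 RPM
shaft II → the spindle (chain, 74/25): 1939.6 ÷ 2.96 = 655.28 RPM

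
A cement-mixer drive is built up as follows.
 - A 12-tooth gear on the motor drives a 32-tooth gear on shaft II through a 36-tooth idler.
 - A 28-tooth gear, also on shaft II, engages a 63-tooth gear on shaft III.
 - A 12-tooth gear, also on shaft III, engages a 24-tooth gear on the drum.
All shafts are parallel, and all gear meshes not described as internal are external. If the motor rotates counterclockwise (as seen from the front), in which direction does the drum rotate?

counterclockwise

the motor → shaft II: driver → idler → driven is 2 external meshes, 2 reversals → CCW.
shaft II → shaft III: external mesh, 1 reversal → CW.
shaft III → the drum: external mesh, 1 reversal → CCW.
4 reversals in total — an even number — so the drum turns the same way as the motor.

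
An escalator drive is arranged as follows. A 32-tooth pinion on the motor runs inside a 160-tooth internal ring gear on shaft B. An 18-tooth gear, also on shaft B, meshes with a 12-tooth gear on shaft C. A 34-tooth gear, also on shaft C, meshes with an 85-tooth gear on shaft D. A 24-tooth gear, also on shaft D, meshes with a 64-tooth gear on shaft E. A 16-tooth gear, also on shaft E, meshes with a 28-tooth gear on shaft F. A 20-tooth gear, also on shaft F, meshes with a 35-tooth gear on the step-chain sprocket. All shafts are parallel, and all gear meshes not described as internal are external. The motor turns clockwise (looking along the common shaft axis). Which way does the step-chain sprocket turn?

anticlockwise

the motor → shaft B: internal mesh, same direction → CW.
shaft B → shaft C: external mesh, 1 reversal → CCW.
shaft C → shaft D: external mesh, 1 reversal → CW.
shaft D → shaft E: external mesh, 1 reversal → CCW.
shaft E → shaft F: external mesh, 1 reversal → CW.
shaft F → the step-chain sprocket: external mesh, 1 reversal → CCW.
5 reversals in total — an odd number — so the step-chain sprocket turns opposite to the motor.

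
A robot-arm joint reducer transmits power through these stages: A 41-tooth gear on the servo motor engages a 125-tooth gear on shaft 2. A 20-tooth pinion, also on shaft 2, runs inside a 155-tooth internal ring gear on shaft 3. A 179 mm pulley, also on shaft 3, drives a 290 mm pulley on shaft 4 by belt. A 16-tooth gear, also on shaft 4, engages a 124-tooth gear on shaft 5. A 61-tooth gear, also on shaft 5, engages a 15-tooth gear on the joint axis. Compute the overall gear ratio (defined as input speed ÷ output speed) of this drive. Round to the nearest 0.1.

Each stage contributes driven/driver: gear mesh 125/41 = 3.0488, internal gear 155/20 = 7.75, belt 290/179 = 1.6201, gear mesh 124/16 = 7.75, gear mesh 15/61 = 0.2459.
Overall: 3.0488 × 7.75 × 1.6201 × 7.75 × 0.2459 = 72.952.

73.0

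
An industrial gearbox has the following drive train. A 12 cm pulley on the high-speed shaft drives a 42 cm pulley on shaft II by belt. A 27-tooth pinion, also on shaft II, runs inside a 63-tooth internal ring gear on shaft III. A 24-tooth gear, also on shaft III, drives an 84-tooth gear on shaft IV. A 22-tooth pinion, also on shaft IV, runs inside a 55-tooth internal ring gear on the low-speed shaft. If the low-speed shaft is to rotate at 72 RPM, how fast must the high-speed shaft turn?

5145 RPM

Overall ratio R = 3.5 × 2.3333 × 3.5 × 2.5 = 71.458.
Required input speed = output speed × R = 72 × 71.458 = 5145 RPM.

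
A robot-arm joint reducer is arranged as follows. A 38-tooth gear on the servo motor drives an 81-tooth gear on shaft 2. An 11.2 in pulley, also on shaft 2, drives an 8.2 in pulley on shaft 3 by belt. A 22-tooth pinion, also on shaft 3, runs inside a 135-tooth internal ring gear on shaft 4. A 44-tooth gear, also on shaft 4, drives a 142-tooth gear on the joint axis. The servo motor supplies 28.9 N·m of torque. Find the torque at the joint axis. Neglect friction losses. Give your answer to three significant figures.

After the gear mesh (81/38): 28.9 × 2.1316 = 61.603 N·m
After the belt (8.2/11.2): 61.603 × 0.73214 = 45.102 N·m
After the internal gear (135/22): 45.102 × 6.1364 = 276.76 N·m
After the gear mesh (142/44): 276.76 × 3.2273 = 893.19 N·m

893 N·m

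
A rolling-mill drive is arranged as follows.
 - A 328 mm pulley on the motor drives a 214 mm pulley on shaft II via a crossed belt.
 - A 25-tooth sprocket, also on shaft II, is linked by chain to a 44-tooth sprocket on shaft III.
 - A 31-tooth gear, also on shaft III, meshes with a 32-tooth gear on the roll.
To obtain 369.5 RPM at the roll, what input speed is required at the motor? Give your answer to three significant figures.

Overall ratio R = 0.65244 × 1.76 × 1.0323 = 1.1853.
Required input speed = output speed × R = 369.5 × 1.1853 = 437.98 RPM.

438 RPM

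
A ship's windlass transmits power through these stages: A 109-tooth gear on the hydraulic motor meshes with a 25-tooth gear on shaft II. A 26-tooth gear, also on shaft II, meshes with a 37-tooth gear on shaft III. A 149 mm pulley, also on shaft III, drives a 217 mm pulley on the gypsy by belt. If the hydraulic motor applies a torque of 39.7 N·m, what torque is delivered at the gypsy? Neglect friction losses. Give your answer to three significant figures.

18.9 N·m

After the gear mesh (25/109): 39.7 × 0.22936 = 9.1055 N·m
After the gear mesh (37/26): 9.1055 × 1.4231 = 12.958 N·m
After the belt (217/149): 12.958 × 1.4564 = 18.871 N·m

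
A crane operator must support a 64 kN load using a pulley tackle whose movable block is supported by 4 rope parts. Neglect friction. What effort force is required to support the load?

Block-and-tackle MA = number of supporting rope parts = 4.
Effort = load / MA = 64 / 4 = 16 kN.

16 kN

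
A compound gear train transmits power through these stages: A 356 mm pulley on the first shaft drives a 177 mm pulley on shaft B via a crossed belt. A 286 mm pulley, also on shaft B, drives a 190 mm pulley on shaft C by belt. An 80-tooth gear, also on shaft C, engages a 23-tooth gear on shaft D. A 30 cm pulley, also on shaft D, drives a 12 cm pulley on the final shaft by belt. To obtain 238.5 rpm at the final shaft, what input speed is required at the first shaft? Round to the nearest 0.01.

Overall ratio R = 0.49719 × 0.66434 × 0.2875 × 0.4 = 0.037985.
Required input speed = output speed × R = 238.5 × 0.037985 = 9.0594 rpm.

9.06 rpm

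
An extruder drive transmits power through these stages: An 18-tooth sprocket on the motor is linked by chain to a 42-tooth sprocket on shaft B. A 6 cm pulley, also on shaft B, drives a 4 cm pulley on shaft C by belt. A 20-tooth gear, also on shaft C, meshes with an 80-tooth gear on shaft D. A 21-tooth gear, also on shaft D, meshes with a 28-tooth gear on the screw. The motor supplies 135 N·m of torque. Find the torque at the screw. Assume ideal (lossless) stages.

1120 N·m

Chain: ratio = 42/18 = 2.3333; torque at shaft B = 135 × 2.3333 = 315 N·m.
Belt: ratio = 4/6 = 0.66667; torque at shaft C = 315 × 0.66667 = 210 N·m.
Gear mesh: ratio = 80/20 = 4; torque at shaft D = 210 × 4 = 840 N·m.
Gear mesh: ratio = 28/21 = 1.3333; torque at the screw = 840 × 1.3333 = 1120 N·m.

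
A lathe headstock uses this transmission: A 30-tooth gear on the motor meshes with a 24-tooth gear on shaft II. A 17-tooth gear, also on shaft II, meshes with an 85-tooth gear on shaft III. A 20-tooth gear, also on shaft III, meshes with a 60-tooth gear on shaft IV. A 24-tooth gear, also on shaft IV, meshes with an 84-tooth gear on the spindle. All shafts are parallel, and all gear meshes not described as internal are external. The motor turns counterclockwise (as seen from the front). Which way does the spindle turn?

the motor → shaft II: external mesh, 1 reversal → CW.
shaft II → shaft III: external mesh, 1 reversal → CCW.
shaft III → shaft IV: external mesh, 1 reversal → CW.
shaft IV → the spindle: external mesh, 1 reversal → CCW.
4 reversals in total — an even number — so the spindle turns the same way as the motor.

counterclockwise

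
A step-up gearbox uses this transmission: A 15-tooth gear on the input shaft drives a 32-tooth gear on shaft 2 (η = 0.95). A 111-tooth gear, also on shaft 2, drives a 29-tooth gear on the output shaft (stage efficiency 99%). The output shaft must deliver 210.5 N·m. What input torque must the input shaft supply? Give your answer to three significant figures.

Overall ratio R = 2.1333 × 0.26126 = 0.55736; overall efficiency η = 0.95 × 0.99 = 0.9405.
Input torque = output torque / (R × η) = 210.5 / (0.55736 × 0.9405) = 401.57 N·m.

402 N·m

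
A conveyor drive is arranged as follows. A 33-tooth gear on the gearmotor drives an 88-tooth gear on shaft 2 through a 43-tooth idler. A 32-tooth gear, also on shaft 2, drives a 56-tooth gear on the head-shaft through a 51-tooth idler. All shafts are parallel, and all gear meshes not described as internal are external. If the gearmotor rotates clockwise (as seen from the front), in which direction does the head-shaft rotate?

the gearmotor → shaft 2: driver → idler → driven is 2 external meshes, 2 reversals → CW.
shaft 2 → the head-shaft: driver → idler → driven is 2 external meshes, 2 reversals → CW.
4 reversals in total — an even number — so the head-shaft turns the same way as the gearmotor.

clockwise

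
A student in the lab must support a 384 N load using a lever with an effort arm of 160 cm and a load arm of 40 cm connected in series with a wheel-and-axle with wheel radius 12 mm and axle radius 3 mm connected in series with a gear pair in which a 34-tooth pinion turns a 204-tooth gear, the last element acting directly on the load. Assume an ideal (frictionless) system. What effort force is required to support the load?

4 N

Lever MA = effort arm / load arm = 160/40 = 4.
Wheel-and-axle MA = R/r = 12/3 = 4.
Gear pair MA = 204/34 = 6.
Combined ideal MA = 4 × 4 × 6 = 96.
Effort = load / MA = 384 / 96 = 4 N.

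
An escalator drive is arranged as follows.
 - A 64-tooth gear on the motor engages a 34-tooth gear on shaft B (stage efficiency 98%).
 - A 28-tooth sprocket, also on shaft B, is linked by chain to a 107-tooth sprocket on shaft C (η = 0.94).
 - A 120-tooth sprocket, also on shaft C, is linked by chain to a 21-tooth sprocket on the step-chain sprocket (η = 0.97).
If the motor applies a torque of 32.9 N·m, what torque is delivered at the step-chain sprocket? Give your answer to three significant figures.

10.4 N·m

gear mesh 34/64 = 0.53125 → τ = 32.9·0.53125·0.98 = 17.129 N·m
chain 107/28 = 3.8214 → τ = 17.129·3.8214·0.94 = 61.528 N·m
chain 21/120 = 0.175 → τ = 61.528·0.175·0.97 = 10.444 N·m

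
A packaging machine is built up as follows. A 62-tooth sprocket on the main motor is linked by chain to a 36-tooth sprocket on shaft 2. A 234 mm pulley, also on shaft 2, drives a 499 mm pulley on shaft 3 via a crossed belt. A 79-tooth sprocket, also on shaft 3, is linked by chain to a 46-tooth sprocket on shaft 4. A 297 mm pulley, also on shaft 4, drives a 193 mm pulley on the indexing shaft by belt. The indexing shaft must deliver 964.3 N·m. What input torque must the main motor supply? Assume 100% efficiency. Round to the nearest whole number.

Overall ratio R = 0.58065 × 2.1325 × 0.58228 × 0.64983 = 0.46852.
Input torque = output torque / R = 964.3 / 0.46852 = 2058.2 N·m.

2058 N·m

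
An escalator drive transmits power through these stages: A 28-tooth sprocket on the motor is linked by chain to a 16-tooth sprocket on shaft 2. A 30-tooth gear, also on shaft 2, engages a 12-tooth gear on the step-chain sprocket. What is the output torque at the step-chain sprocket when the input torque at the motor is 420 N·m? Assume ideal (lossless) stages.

chain 16/28 = 0.57143 → τ = 420·0.57143 = 240 N·m
gear mesh 12/30 = 0.4 → τ = 240·0.4 = 96 N·m

96 N·m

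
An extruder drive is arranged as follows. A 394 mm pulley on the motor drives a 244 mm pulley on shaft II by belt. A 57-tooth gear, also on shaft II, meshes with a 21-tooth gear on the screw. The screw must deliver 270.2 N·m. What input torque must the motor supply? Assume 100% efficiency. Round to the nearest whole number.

Overall ratio R = 0.61929 × 0.36842 = 0.22816.
Input torque = output torque / R = 270.2 / 0.22816 = 1184.3 N·m.

1184 N·m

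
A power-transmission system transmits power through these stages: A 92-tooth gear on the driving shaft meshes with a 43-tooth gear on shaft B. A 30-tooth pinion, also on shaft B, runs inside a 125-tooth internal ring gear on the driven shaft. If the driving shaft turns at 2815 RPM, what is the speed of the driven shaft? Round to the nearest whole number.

1445 RPM

Gear mesh: ratio = 43/92 = 0.46739, so shaft B turns at 2815 / 0.46739 = 6022.8 RPM.
Internal gear: ratio = 125/30 = 4.1667, so the driven shaft turns at 6022.8 / 4.1667 = 1445.5 RPM.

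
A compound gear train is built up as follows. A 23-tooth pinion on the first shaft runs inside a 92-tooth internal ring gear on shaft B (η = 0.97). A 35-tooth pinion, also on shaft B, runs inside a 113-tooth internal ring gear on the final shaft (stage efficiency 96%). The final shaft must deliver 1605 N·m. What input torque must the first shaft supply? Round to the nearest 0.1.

Overall ratio R = 4 × 3.2286 = 12.914; overall efficiency η = 0.97 × 0.96 = 0.9312.
Input torque = output torque / (R × η) = 1605 / (12.914 × 0.9312) = 133.46 N·m.

133.5 N·m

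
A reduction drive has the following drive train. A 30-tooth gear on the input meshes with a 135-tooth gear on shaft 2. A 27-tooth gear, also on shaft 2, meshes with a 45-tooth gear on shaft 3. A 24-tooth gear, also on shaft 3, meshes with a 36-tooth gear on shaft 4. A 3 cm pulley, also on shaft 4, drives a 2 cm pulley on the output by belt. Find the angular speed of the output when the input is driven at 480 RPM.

64 RPM

Gear mesh: ratio = 135/30 = 4.5, so shaft 2 turns at 480 / 4.5 = 106.67 RPM.
Gear mesh: ratio = 45/27 = 1.6667, so shaft 3 turns at 106.67 / 1.6667 = 64 RPM.
Gear mesh: ratio = 36/24 = 1.5, so shaft 4 turns at 64 / 1.5 = 42.667 RPM.
Belt: ratio = 2/3 = 0.66667, so the output turns at 42.667 / 0.66667 = 64 RPM.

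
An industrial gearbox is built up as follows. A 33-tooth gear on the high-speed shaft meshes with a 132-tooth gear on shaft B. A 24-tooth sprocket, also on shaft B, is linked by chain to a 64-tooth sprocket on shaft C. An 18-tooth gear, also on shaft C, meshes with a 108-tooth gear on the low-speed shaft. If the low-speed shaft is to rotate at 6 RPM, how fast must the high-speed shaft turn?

Overall ratio R = 4 × 2.6667 × 6 = 64.
Required input speed = output speed × R = 6 × 64 = 384 RPM.

384 RPM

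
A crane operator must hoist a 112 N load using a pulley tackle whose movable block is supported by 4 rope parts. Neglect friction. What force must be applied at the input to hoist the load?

28 N

Block-and-tackle MA = number of supporting rope parts = 4.
Effort = load / MA = 112 / 4 = 28 N.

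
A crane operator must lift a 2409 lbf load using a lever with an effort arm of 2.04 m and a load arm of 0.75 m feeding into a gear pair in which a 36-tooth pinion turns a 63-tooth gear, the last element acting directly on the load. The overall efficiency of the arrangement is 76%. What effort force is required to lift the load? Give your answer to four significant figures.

665.9 lbf

Lever MA = effort arm / load arm = 2.04/0.75 = 2.72.
Gear pair MA = 63/36 = 1.75.
Combined ideal MA = 2.72 × 1.75 = 4.76.
Actual MA = 4.76 × 0.76 = 3.6176.
Effort = load / actual MA = 2409 / 3.6176 = 665.91 lbf.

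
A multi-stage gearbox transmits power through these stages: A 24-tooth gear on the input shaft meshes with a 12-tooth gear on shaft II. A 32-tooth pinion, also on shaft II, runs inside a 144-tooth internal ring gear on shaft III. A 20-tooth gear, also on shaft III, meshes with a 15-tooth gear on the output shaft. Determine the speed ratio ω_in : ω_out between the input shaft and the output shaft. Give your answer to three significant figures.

1.69

Each stage contributes driven/driver: gear mesh 12/24 = 0.5, internal gear 144/32 = 4.5, gear mesh 15/20 = 0.75.
Overall: 0.5 × 4.5 × 0.75 = 1.6875.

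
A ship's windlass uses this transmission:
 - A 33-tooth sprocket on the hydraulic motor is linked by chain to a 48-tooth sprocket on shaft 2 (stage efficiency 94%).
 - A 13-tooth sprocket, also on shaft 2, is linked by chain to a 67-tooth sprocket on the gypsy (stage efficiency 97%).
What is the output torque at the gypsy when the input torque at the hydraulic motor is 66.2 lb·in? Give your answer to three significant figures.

After the chain (48/33): 66.2 × 1.4545 × 0.94 = 90.513 lb·in
After the chain (67/13): 90.513 × 5.1538 × 0.97 = 452.5 lb·in

452 lb·in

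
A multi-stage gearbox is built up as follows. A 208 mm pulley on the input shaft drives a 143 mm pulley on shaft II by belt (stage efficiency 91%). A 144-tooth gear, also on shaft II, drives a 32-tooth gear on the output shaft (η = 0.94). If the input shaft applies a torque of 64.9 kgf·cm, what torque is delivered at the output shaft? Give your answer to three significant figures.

After the belt (143/208): 64.9 × 0.6875 × 0.91 = 40.603 kgf·cm
After the gear mesh (32/144): 40.603 × 0.22222 × 0.94 = 8.4815 kgf·cm

8.48 kgf·cm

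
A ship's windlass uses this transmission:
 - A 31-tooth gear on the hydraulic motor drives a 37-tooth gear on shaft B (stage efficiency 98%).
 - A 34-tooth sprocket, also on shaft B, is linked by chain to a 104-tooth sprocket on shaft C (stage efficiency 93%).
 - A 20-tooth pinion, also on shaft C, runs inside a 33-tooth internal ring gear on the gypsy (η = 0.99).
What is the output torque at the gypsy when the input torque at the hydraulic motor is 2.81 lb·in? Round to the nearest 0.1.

15.3 lb·in

Gear mesh: ratio = 37/31 = 1.1935; torque at shaft B = 2.81 × 1.1935 × 0.98 = 3.2868 lb·in.
Chain: ratio = 104/34 = 3.0588; torque at shaft C = 3.2868 × 3.0588 × 0.93 = 9.35 lb·in.
Internal gear: ratio = 33/20 = 1.65; torque at the gypsy = 9.35 × 1.65 × 0.99 = 15.273 lb·in.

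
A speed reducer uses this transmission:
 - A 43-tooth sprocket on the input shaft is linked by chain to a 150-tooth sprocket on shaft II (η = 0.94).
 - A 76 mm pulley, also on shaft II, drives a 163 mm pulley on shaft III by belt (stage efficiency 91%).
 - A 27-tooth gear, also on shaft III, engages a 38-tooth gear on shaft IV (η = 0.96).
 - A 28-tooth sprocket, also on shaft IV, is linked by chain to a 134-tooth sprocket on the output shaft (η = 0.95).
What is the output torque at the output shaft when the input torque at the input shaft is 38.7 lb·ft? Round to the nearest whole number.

1521 lb·ft

chain 150/43 = 3.4884 → τ = 38.7·3.4884·0.94 = 126.9 lb·ft
belt 163/76 = 2.1447 → τ = 126.9·2.1447·0.91 = 247.67 lb·ft
gear mesh 38/27 = 1.4074 → τ = 247.67·1.4074·0.96 = 334.63 lb·ft
chain 134/28 = 4.7857 → τ = 334.63·4.7857·0.95 = 1521.4 lb·ft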